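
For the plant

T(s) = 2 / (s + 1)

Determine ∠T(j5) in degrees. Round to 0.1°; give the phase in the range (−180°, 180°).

At s = jω = j5:
pole (s+1): 1 + j5 → |·| = √(1²+5²) = √26 ≈ 5.099, ∠ = arctan(5/1) ≈ 78.69°
∠T = 0.00° − 78.69° = -78.69°

-78.7°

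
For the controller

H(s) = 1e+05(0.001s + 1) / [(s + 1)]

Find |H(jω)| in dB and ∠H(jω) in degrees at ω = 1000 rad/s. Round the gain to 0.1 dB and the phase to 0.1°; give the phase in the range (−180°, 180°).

43.0 dB, -44.9°

At ω = 1000 rad/s:
zero (1 + j1000·0.001) = 1 + j1 → |·| ≈ 1.4142, ∠ ≈ 45.00°
pole (1 + j1000·1) = 1 + j1000 → |·| ≈ 1000, ∠ ≈ 89.94°
|H| = 1e+05 · 1.4142 / (1000) ≈ 141.42
Gain = 20 log₁₀(141.42) ≈ 43.01 dB
∠H = (45.00°) − (89.94°) = -44.94°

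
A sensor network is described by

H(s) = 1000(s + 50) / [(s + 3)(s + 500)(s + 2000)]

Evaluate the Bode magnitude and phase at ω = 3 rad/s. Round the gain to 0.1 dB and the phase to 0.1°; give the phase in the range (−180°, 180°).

-38.6 dB, -42.0°

At s = jω = j3:
zero (s+50): 50 + j3 → |·| = √(50²+3²) = √2509 ≈ 50.09, ∠ = arctan(3/50) ≈ 3.43°
pole (s+3): 3 + j3 → |·| = √(3²+3²) = √18 ≈ 4.2426, ∠ = arctan(3/3) ≈ 45.00°
pole (s+500): 500 + j3 → |·| = √(500²+3²) = √250009 ≈ 500.01, ∠ = arctan(3/500) ≈ 0.34°
pole (s+2000): 2000 + j3 → |·| = √(2000²+3²) = √4000009 ≈ 2000, ∠ = arctan(3/2000) ≈ 0.09°
|H| = 1000 · 50.09 / 4.2427e+06 ≈ 0.011806
Gain = 20 log₁₀(0.011806) ≈ -38.56 dB
∠H = 3.43° − 45.43° = -42.00°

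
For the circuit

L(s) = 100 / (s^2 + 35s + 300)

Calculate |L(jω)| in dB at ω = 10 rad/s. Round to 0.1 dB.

-12.1 dB

Substitute s = j10:
Numerator: 100 = 100 + j0
Denominator: (j10)^2 + 35(j10) + 300 = 200 + j350
|N| = √(100² + 0²) ≈ 100, ∠N ≈ 0.00°
|D| = √(200² + 350²) ≈ 403.11, ∠D ≈ 60.26°
|L| = 100 / 403.11 ≈ 0.24807
Gain = 20 log₁₀(0.24807) ≈ -12.11 dB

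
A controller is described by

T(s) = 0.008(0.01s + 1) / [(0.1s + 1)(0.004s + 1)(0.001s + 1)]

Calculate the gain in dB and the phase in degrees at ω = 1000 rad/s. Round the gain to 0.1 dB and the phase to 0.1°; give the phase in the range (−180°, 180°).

At ω = 1000 rad/s:
zero (1 + j1000·0.01) = 1 + j10 → |·| ≈ 10.05, ∠ ≈ 84.29°
pole (1 + j1000·0.1) = 1 + j100 → |·| ≈ 100, ∠ ≈ 89.43°
pole (1 + j1000·0.004) = 1 + j4 → |·| ≈ 4.1231, ∠ ≈ 75.96°
pole (1 + j1000·0.001) = 1 + j1 → |·| ≈ 1.4142, ∠ ≈ 45.00°
|T| = 0.008 · 10.05 / (100 · 4.1231 · 1.4142) ≈ 0.00013789
Gain = 20 log₁₀(0.00013789) ≈ -77.21 dB
∠T = (84.29°) − (89.43° + 75.96° + 45.00°) = -126.10°

-77.2 dB, -126.1°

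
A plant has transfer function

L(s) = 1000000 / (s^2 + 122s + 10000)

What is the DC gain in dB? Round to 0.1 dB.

L(0) = 1000000 / 10000 = 100
20 log₁₀(100) ≈ 40.00 dB

40.0 dB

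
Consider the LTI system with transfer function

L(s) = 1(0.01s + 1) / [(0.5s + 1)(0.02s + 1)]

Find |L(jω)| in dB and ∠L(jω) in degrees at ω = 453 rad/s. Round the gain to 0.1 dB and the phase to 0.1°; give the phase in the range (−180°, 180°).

At ω = 453 rad/s:
zero (1 + j453·0.01) = 1 + j4.53 → |·| ≈ 4.6391, ∠ ≈ 77.55°
pole (1 + j453·0.5) = 1 + j226.5 → |·| ≈ 226.5, ∠ ≈ 89.75°
pole (1 + j453·0.02) = 1 + j9.06 → |·| ≈ 9.115, ∠ ≈ 83.70°
|L| = 1 · 4.6391 / (226.5 · 9.115) ≈ 0.002247
Gain = 20 log₁₀(0.002247) ≈ -52.97 dB
∠L = (77.55°) − (89.75° + 83.70°) = -95.90°

-53.0 dB, -95.9°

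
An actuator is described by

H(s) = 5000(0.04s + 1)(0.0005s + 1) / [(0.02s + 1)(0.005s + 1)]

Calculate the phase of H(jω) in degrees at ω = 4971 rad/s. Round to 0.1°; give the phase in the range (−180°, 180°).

At ω = 4971 rad/s:
zero (1 + j4971·0.04) = 1 + j198.84 → |·| ≈ 198.84, ∠ ≈ 89.71°
zero (1 + j4971·0.0005) = 1 + j2.4855 → |·| ≈ 2.6791, ∠ ≈ 68.08°
pole (1 + j4971·0.02) = 1 + j99.42 → |·| ≈ 99.425, ∠ ≈ 89.42°
pole (1 + j4971·0.005) = 1 + j24.855 → |·| ≈ 24.875, ∠ ≈ 87.70°
∠H = (89.71° + 68.08°) − (89.42° + 87.70°) = -19.33°

-19.3°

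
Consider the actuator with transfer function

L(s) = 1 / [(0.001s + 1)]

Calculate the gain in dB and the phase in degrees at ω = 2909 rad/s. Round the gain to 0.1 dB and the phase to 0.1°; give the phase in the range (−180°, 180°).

-9.8 dB, -71.0°

At ω = 2909 rad/s:
pole (1 + j2909·0.001) = 1 + j2.909 → |·| ≈ 3.0761, ∠ ≈ 71.03°
|L| = 1 · 1 / (3.0761) ≈ 0.32509
Gain = 20 log₁₀(0.32509) ≈ -9.76 dB
∠L = (0°) − (71.03°) = -71.03°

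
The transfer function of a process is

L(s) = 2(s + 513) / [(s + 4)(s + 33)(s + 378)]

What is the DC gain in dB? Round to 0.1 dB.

L(0) = 2·513 / (4·33·378) ≈ 0.020563
20 log₁₀(0.020563) ≈ -33.74 dB

-33.7 dB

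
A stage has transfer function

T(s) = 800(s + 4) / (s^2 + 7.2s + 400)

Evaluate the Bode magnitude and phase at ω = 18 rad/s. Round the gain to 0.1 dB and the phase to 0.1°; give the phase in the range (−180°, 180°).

At s = jω = j18:
zero (s+4): 4 + j18 → |·| = √(4²+18²) = √340 ≈ 18.439, ∠ = arctan(18/4) ≈ 77.47°
quadratic: (j18)² + 7.2·j18 + 400 = 76 + j129.6 → |·| ≈ 150.24, ∠ ≈ 59.61°
|T| = 800 · 18.439 / 150.24 ≈ 98.184
Gain = 20 log₁₀(98.184) ≈ 39.84 dB
∠T = 77.47° − 59.61° = 17.86°

39.8 dB, 17.9°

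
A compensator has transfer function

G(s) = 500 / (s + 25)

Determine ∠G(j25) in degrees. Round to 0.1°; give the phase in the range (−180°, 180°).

At s = jω = j25:
pole (s+25): 25 + j25 → |·| = √(25²+25²) = √1250 ≈ 35.355, ∠ = arctan(25/25) ≈ 45.00°
∠G = 0.00° − 45.00° = -45.00°

-45.0°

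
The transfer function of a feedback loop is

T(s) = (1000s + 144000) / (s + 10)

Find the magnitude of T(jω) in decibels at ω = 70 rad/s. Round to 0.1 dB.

67.1 dB

Substitute s = j70:
Numerator: 1000(j70) + 144000 = 144000 + j70000
Denominator: (j70) + 10 = 10 + j70
|N| = √(144000² + 70000²) ≈ 1.6011e+05, ∠N ≈ 25.92°
|D| = √(10² + 70²) ≈ 70.711, ∠D ≈ 81.87°
|T| = 1.6011e+05 / 70.711 ≈ 2264.3
Gain = 20 log₁₀(2264.3) ≈ 67.10 dB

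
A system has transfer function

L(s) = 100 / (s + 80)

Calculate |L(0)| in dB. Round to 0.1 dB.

1.9 dB

L(0) = 100 / 80 = 1.25
20 log₁₀(1.25) ≈ 1.94 dB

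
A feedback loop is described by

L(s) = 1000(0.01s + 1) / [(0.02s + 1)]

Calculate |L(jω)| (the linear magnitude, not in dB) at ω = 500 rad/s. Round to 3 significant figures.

507

At ω = 500 rad/s:
zero (1 + j500·0.01) = 1 + j5 → |·| ≈ 5.099, ∠ ≈ 78.69°
pole (1 + j500·0.02) = 1 + j10 → |·| ≈ 10.05, ∠ ≈ 84.29°
|L| = 1000 · 5.099 / (10.05) ≈ 507.36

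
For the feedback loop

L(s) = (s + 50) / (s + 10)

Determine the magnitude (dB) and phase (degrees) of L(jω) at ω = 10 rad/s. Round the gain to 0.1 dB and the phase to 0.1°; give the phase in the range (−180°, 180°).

11.1 dB, -33.7°

At s = jω = j10:
zero (s+50): 50 + j10 → |·| = √(50²+10²) = √2600 ≈ 50.99, ∠ = arctan(10/50) ≈ 11.31°
pole (s+10): 10 + j10 → |·| = √(10²+10²) = √200 ≈ 14.142, ∠ = arctan(10/10) ≈ 45.00°
|L| = 1 · 50.99 / 14.142 ≈ 3.6056
Gain = 20 log₁₀(3.6056) ≈ 11.14 dB
∠L = 11.31° − 45.00° = -33.69°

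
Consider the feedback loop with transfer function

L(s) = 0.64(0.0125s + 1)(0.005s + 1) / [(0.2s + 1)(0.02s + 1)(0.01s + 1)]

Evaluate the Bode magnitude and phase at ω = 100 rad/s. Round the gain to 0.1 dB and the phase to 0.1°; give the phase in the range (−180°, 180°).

At ω = 100 rad/s:
zero (1 + j100·0.0125) = 1 + j1.25 → |·| ≈ 1.6008, ∠ ≈ 51.34°
zero (1 + j100·0.005) = 1 + j0.5 → |·| ≈ 1.118, ∠ ≈ 26.57°
pole (1 + j100·0.2) = 1 + j20 → |·| ≈ 20.025, ∠ ≈ 87.14°
pole (1 + j100·0.02) = 1 + j2 → |·| ≈ 2.2361, ∠ ≈ 63.43°
pole (1 + j100·0.01) = 1 + j1 → |·| ≈ 1.4142, ∠ ≈ 45.00°
|L| = 0.64 · 1.6008 · 1.118 / (20.025 · 2.2361 · 1.4142) ≈ 0.018088
Gain = 20 log₁₀(0.018088) ≈ -34.85 dB
∠L = (51.34° + 26.57°) − (87.14° + 63.43° + 45.00°) = -117.66°

-34.9 dB, -117.7°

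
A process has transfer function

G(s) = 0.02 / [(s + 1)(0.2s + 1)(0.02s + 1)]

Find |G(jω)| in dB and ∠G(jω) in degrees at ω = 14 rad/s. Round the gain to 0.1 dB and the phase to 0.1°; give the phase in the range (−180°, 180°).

At ω = 14 rad/s:
pole (1 + j14·1) = 1 + j14 → |·| ≈ 14.036, ∠ ≈ 85.91°
pole (1 + j14·0.2) = 1 + j2.8 → |·| ≈ 2.9732, ∠ ≈ 70.35°
pole (1 + j14·0.02) = 1 + j0.28 → |·| ≈ 1.0385, ∠ ≈ 15.64°
|G| = 0.02 · 1 / (14.036 · 2.9732 · 1.0385) ≈ 0.00046148
Gain = 20 log₁₀(0.00046148) ≈ -66.72 dB
∠G = (0°) − (85.91° + 70.35° + 15.64°) = -171.90°

-66.7 dB, -171.9°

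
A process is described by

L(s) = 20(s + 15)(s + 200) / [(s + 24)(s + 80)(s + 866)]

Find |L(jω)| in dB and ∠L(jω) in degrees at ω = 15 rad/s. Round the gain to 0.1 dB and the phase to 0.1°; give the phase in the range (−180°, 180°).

-27.4 dB, 5.7°

At s = jω = j15:
zero (s+15): 15 + j15 → |·| = √(15²+15²) = √450 ≈ 21.213, ∠ = arctan(15/15) ≈ 45.00°
zero (s+200): 200 + j15 → |·| = √(200²+15²) = √40225 ≈ 200.56, ∠ = arctan(15/200) ≈ 4.29°
pole (s+24): 24 + j15 → |·| = √(24²+15²) = √801 ≈ 28.302, ∠ = arctan(15/24) ≈ 32.01°
pole (s+80): 80 + j15 → |·| = √(80²+15²) = √6625 ≈ 81.394, ∠ = arctan(15/80) ≈ 10.62°
pole (s+866): 866 + j15 → |·| = √(866²+15²) = √750181 ≈ 866.13, ∠ = arctan(15/866) ≈ 0.99°
|L| = 20 · 4254.5 / 1.9952e+06 ≈ 0.042647
Gain = 20 log₁₀(0.042647) ≈ -27.40 dB
∠L = 49.29° − 43.62° = 5.67°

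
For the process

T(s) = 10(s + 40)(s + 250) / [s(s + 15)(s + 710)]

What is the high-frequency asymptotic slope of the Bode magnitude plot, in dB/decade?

-20 dB/decade

Each pole contributes −20 dB/decade at high frequency; each zero contributes +20 dB/decade.
Net: 2 zero(s) − 3 pole(s) → -20 dB/decade.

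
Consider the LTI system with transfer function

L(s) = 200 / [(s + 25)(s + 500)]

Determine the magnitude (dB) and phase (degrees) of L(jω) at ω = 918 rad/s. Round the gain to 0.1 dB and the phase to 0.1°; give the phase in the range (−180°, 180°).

At s = jω = j918:
pole (s+25): 25 + j918 → |·| = √(25²+918²) = √843349 ≈ 918.34, ∠ = arctan(918/25) ≈ 88.44°
pole (s+500): 500 + j918 → |·| = √(500²+918²) = √1092724 ≈ 1045.3, ∠ = arctan(918/500) ≈ 61.42°
|L| = 200 / 9.5994e+05 ≈ 0.00020835
Gain = 20 log₁₀(0.00020835) ≈ -73.62 dB
∠L = 0.00° − 149.86° = -149.86°

-73.6 dB, -149.9°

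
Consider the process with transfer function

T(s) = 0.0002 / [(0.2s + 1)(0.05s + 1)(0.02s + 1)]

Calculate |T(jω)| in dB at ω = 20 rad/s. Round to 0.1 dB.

At ω = 20 rad/s:
pole (1 + j20·0.2) = 1 + j4 → |·| ≈ 4.1231, ∠ ≈ 75.96°
pole (1 + j20·0.05) = 1 + j1 → |·| ≈ 1.4142, ∠ ≈ 45.00°
pole (1 + j20·0.02) = 1 + j0.4 → |·| ≈ 1.077, ∠ ≈ 21.80°
|T| = 0.0002 · 1 / (4.1231 · 1.4142 · 1.077) ≈ 3.1848e-05
Gain = 20 log₁₀(3.1848e-05) ≈ -89.94 dB

-89.9 dB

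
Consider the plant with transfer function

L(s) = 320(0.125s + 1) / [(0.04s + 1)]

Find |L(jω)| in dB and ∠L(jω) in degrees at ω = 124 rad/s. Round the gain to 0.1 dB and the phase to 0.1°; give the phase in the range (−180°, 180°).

At ω = 124 rad/s:
zero (1 + j124·0.125) = 1 + j15.5 → |·| ≈ 15.532, ∠ ≈ 86.31°
pole (1 + j124·0.04) = 1 + j4.96 → |·| ≈ 5.0598, ∠ ≈ 78.60°
|L| = 320 · 15.532 / (5.0598) ≈ 982.3
Gain = 20 log₁₀(982.3) ≈ 59.84 dB
∠L = (86.31°) − (78.60°) = 7.71°

59.8 dB, 7.7°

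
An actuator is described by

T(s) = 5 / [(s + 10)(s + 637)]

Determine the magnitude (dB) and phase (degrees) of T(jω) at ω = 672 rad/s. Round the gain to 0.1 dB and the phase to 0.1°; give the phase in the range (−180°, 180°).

At s = jω = j672:
pole (s+10): 10 + j672 → |·| = √(10²+672²) = √451684 ≈ 672.07, ∠ = arctan(672/10) ≈ 89.15°
pole (s+637): 637 + j672 → |·| = √(637²+672²) = √857353 ≈ 925.93, ∠ = arctan(672/637) ≈ 46.53°
|T| = 5 / 6.2229e+05 ≈ 8.0348e-06
Gain = 20 log₁₀(8.0348e-06) ≈ -101.90 dB
∠T = 0.00° − 135.68° = -135.68°

-101.9 dB, -135.7°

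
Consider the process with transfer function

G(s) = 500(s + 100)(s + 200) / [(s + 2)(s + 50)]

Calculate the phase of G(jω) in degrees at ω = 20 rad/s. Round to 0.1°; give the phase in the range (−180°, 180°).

At s = jω = j20:
zero (s+100): 100 + j20 → |·| = √(100²+20²) = √10400 ≈ 101.98, ∠ = arctan(20/100) ≈ 11.31°
zero (s+200): 200 + j20 → |·| = √(200²+20²) = √40400 ≈ 201, ∠ = arctan(20/200) ≈ 5.71°
pole (s+2): 2 + j20 → |·| = √(2²+20²) = √404 ≈ 20.1, ∠ = arctan(20/2) ≈ 84.29°
pole (s+50): 50 + j20 → |·| = √(50²+20²) = √2900 ≈ 53.852, ∠ = arctan(20/50) ≈ 21.80°
∠G = 17.02° − 106.09° = -89.07°

-89.1°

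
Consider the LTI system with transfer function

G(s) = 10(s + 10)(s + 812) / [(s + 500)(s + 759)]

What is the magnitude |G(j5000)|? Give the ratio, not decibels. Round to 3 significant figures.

9.97

At s = jω = j5000:
zero (s+10): 10 + j5000 → |·| = √(10²+5000²) = √25000100 ≈ 5000, ∠ = arctan(5000/10) ≈ 89.89°
zero (s+812): 812 + j5000 → |·| = √(812²+5000²) = √25659344 ≈ 5065.5, ∠ = arctan(5000/812) ≈ 80.78°
pole (s+500): 500 + j5000 → |·| = √(500²+5000²) = √25250000 ≈ 5024.9, ∠ = arctan(5000/500) ≈ 84.29°
pole (s+759): 759 + j5000 → |·| = √(759²+5000²) = √25576081 ≈ 5057.3, ∠ = arctan(5000/759) ≈ 81.37°
|G| = 10 · 2.5328e+07 / 2.5412e+07 ≈ 9.9669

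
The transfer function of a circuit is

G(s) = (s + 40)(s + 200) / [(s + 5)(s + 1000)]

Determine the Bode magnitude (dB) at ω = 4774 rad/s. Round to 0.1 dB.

At s = jω = j4774:
zero (s+40): 40 + j4774 → |·| = √(40²+4774²) = √22792676 ≈ 4774.2, ∠ = arctan(4774/40) ≈ 89.52°
zero (s+200): 200 + j4774 → |·| = √(200²+4774²) = √22831076 ≈ 4778.2, ∠ = arctan(4774/200) ≈ 87.60°
pole (s+5): 5 + j4774 → |·| = √(5²+4774²) = √22791101 ≈ 4774, ∠ = arctan(4774/5) ≈ 89.94°
pole (s+1000): 1000 + j4774 → |·| = √(1000²+4774²) = √23791076 ≈ 4877.6, ∠ = arctan(4774/1000) ≈ 78.17°
|G| = 1 · 2.2812e+07 / 2.3286e+07 ≈ 0.97964
Gain = 20 log₁₀(0.97964) ≈ -0.18 dB

-0.2 dB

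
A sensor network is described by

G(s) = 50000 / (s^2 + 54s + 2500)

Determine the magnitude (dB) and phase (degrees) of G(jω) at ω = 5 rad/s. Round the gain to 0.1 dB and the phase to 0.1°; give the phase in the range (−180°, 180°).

At s = jω = j5:
quadratic: (j5)² + 54·j5 + 2500 = 2475 + j270 → |·| ≈ 2489.7, ∠ ≈ 6.23°
|G| = 50000 / 2489.7 ≈ 20.083
Gain = 20 log₁₀(20.083) ≈ 26.06 dB
∠G = 0.00° − 6.23° = -6.23°

26.1 dB, -6.2°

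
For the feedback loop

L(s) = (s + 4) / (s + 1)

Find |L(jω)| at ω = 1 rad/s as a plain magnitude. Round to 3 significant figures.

At s = jω = j1:
zero (s+4): 4 + j1 → |·| = √(4²+1²) = √17 ≈ 4.1231, ∠ = arctan(1/4) ≈ 14.04°
pole (s+1): 1 + j1 → |·| = √(1²+1²) = √2 ≈ 1.4142, ∠ = arctan(1/1) ≈ 45.00°
|L| = 1 · 4.1231 / 1.4142 ≈ 2.9155

2.92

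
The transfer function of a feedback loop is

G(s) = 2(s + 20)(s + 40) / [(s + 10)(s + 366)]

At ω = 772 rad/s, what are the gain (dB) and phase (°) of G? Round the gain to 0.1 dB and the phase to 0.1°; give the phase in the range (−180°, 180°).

5.2 dB, 21.7°

At s = jω = j772:
zero (s+20): 20 + j772 → |·| = √(20²+772²) = √596384 ≈ 772.26, ∠ = arctan(772/20) ≈ 88.52°
zero (s+40): 40 + j772 → |·| = √(40²+772²) = √597584 ≈ 773.04, ∠ = arctan(772/40) ≈ 87.03°
pole (s+10): 10 + j772 → |·| = √(10²+772²) = √596084 ≈ 772.06, ∠ = arctan(772/10) ≈ 89.26°
pole (s+366): 366 + j772 → |·| = √(366²+772²) = √729940 ≈ 854.37, ∠ = arctan(772/366) ≈ 64.63°
|G| = 2 · 5.9699e+05 / 6.5962e+05 ≈ 1.8101
Gain = 20 log₁₀(1.8101) ≈ 5.15 dB
∠G = 175.55° − 153.89° = 21.66°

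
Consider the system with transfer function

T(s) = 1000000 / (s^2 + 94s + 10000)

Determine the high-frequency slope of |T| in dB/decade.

Each pole contributes −20 dB/decade at high frequency; each zero contributes +20 dB/decade.
Net: 0 zero(s) − 2 pole(s) → -40 dB/decade.

-40 dB/decade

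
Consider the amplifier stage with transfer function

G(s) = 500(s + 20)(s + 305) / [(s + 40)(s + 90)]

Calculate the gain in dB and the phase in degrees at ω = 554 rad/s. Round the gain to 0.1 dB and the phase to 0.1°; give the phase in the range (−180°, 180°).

55.0 dB, -17.5°

At s = jω = j554:
zero (s+20): 20 + j554 → |·| = √(20²+554²) = √307316 ≈ 554.36, ∠ = arctan(554/20) ≈ 87.93°
zero (s+305): 305 + j554 → |·| = √(305²+554²) = √399941 ≈ 632.41, ∠ = arctan(554/305) ≈ 61.17°
pole (s+40): 40 + j554 → |·| = √(40²+554²) = √308516 ≈ 555.44, ∠ = arctan(554/40) ≈ 85.87°
pole (s+90): 90 + j554 → |·| = √(90²+554²) = √315016 ≈ 561.26, ∠ = arctan(554/90) ≈ 80.77°
|G| = 500 · 3.5058e+05 / 3.1175e+05 ≈ 562.28
Gain = 20 log₁₀(562.28) ≈ 55.00 dB
∠G = 149.10° − 166.64° = -17.54°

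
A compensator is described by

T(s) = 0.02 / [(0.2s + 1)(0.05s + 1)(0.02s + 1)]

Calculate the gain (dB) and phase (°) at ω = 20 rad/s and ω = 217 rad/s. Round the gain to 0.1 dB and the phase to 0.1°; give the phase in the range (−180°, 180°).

ω = 20: -49.9 dB, -142.8°; ω = 217: -100.5 dB, 109.6°

At ω = 20 rad/s:
pole (1 + j20·0.2) = 1 + j4 → |·| ≈ 4.1231, ∠ ≈ 75.96°
pole (1 + j20·0.05) = 1 + j1 → |·| ≈ 1.4142, ∠ ≈ 45.00°
pole (1 + j20·0.02) = 1 + j0.4 → |·| ≈ 1.077, ∠ ≈ 21.80°
|T| = 0.02 · 1 / (4.1231 · 1.4142 · 1.077) ≈ 0.0031848
Gain = 20 log₁₀(0.0031848) ≈ -49.94 dB
∠T = (0°) − (75.96° + 45.00° + 21.80°) = -142.76°

At ω = 217 rad/s:
pole (1 + j217·0.2) = 1 + j43.4 → |·| ≈ 43.412, ∠ ≈ 88.68°
pole (1 + j217·0.05) = 1 + j10.85 → |·| ≈ 10.896, ∠ ≈ 84.73°
pole (1 + j217·0.02) = 1 + j4.34 → |·| ≈ 4.4537, ∠ ≈ 77.02°
|T| = 0.02 · 1 / (43.412 · 10.896 · 4.4537) ≈ 9.4936e-06
Gain = 20 log₁₀(9.4936e-06) ≈ -100.45 dB
∠T = (0°) − (88.68° + 84.73° + 77.02°) = -250.43° ≡ 109.57° (principal value)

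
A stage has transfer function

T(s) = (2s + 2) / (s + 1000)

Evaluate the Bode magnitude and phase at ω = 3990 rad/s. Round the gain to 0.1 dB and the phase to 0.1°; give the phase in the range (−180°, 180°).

Substitute s = j3990:
Numerator: 2(j3990) + 2 = 2 + j7980
Denominator: (j3990) + 1000 = 1000 + j3990
|N| = √(2² + 7980²) ≈ 7980, ∠N ≈ 89.99°
|D| = √(1000² + 3990²) ≈ 4113.4, ∠D ≈ 75.93°
|T| = 7980 / 4113.4 ≈ 1.94
Gain = 20 log₁₀(1.94) ≈ 5.76 dB
∠T = 89.99° − 75.93° = 14.06°

5.8 dB, 14.1°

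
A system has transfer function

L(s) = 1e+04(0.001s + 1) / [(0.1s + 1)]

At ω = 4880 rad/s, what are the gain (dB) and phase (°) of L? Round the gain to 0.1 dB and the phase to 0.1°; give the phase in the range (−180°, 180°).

40.2 dB, -11.5°

At ω = 4880 rad/s:
zero (1 + j4880·0.001) = 1 + j4.88 → |·| ≈ 4.9814, ∠ ≈ 78.42°
pole (1 + j4880·0.1) = 1 + j488 → |·| ≈ 488, ∠ ≈ 89.88°
|L| = 1e+04 · 4.9814 / (488) ≈ 102.08
Gain = 20 log₁₀(102.08) ≈ 40.18 dB
∠L = (78.42°) − (89.88°) = -11.46°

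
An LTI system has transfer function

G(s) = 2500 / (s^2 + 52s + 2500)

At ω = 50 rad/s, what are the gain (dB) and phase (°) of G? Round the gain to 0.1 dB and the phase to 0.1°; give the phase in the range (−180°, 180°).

-0.3 dB, -90.0°

At s = jω = j50:
quadratic: (j50)² + 52·j50 + 2500 = 0 + j2600 → |·| ≈ 2600, ∠ ≈ 90.00°
|G| = 2500 / 2600 ≈ 0.96154
Gain = 20 log₁₀(0.96154) ≈ -0.34 dB
∠G = 0.00° − 90.00° = -90.00°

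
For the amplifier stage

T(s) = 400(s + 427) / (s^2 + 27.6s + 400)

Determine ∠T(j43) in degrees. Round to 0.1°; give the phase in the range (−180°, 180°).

At s = jω = j43:
zero (s+427): 427 + j43 → |·| = √(427²+43²) = √184178 ≈ 429.16, ∠ = arctan(43/427) ≈ 5.75°
quadratic: (j43)² + 27.6·j43 + 400 = -1449 + j1186.8 → |·| ≈ 1873, ∠ ≈ 140.68°
∠T = 5.75° − 140.68° = -134.93°

-134.9°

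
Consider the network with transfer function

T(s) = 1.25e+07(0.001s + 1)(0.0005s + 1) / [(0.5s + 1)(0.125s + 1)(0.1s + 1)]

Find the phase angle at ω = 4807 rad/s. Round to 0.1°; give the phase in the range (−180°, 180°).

-124.1°

At ω = 4807 rad/s:
zero (1 + j4807·0.001) = 1 + j4.807 → |·| ≈ 4.9099, ∠ ≈ 78.25°
zero (1 + j4807·0.0005) = 1 + j2.4035 → |·| ≈ 2.6032, ∠ ≈ 67.41°
pole (1 + j4807·0.5) = 1 + j2403.5 → |·| ≈ 2403.5, ∠ ≈ 89.98°
pole (1 + j4807·0.125) = 1 + j600.875 → |·| ≈ 600.88, ∠ ≈ 89.90°
pole (1 + j4807·0.1) = 1 + j480.7 → |·| ≈ 480.7, ∠ ≈ 89.88°
∠T = (78.25° + 67.41°) − (89.98° + 89.90° + 89.88°) = -124.10°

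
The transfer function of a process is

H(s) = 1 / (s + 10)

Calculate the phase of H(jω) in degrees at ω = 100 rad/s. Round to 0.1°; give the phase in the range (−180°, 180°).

At s = jω = j100:
pole (s+10): 10 + j100 → |·| = √(10²+100²) = √10100 ≈ 100.5, ∠ = arctan(100/10) ≈ 84.29°
∠H = 0.00° − 84.29° = -84.29°

-84.3°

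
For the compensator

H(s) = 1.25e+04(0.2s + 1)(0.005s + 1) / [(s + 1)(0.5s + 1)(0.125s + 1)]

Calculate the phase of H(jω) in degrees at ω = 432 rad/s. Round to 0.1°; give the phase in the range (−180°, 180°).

-114.0°

At ω = 432 rad/s:
zero (1 + j432·0.2) = 1 + j86.4 → |·| ≈ 86.406, ∠ ≈ 89.34°
zero (1 + j432·0.005) = 1 + j2.16 → |·| ≈ 2.3803, ∠ ≈ 65.16°
pole (1 + j432·1) = 1 + j432 → |·| ≈ 432, ∠ ≈ 89.87°
pole (1 + j432·0.5) = 1 + j216 → |·| ≈ 216, ∠ ≈ 89.73°
pole (1 + j432·0.125) = 1 + j54 → |·| ≈ 54.009, ∠ ≈ 88.94°
∠H = (89.34° + 65.16°) − (89.87° + 89.73° + 88.94°) = -114.04°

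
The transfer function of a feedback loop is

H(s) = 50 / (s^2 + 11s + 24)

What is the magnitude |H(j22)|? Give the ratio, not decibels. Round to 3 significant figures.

Substitute s = j22:
Numerator: 50 = 50 + j0
Denominator: (j22)^2 + 11(j22) + 24 = -460 + j242
|N| = √(50² + 0²) ≈ 50, ∠N ≈ 0.00°
|D| = √(460² + 242²) ≈ 519.77, ∠D ≈ 152.25°
|H| = 50 / 519.77 ≈ 0.096196

0.0962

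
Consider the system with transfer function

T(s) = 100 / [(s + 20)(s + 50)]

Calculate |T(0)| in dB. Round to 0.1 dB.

-20.0 dB

T(0) = 100 / (20·50) = 0.1
20 log₁₀(0.1) ≈ -20.00 dB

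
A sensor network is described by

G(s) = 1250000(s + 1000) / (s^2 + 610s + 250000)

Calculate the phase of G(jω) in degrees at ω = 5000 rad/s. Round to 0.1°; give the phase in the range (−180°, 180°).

-94.3°

At s = jω = j5000:
zero (s+1000): 1000 + j5000 → |·| = √(1000²+5000²) = √26000000 ≈ 5099, ∠ = arctan(5000/1000) ≈ 78.69°
quadratic: (j5000)² + 610·j5000 + 250000 = -24750000 + j3050000 → |·| ≈ 2.4937e+07, ∠ ≈ 172.97°
∠G = 78.69° − 172.97° = -94.28°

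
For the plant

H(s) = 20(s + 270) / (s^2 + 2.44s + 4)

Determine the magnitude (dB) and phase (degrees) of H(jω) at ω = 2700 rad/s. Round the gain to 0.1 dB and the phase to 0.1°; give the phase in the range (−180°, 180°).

-42.6 dB, -95.7°

At s = jω = j2700:
zero (s+270): 270 + j2700 → |·| = √(270²+2700²) = √7362900 ≈ 2713.5, ∠ = arctan(2700/270) ≈ 84.29°
quadratic: (j2700)² + 2.44·j2700 + 4 = -7289996 + j6588 → |·| ≈ 7.29e+06, ∠ ≈ 179.95°
|H| = 20 · 2713.5 / 7.29e+06 ≈ 0.0074444
Gain = 20 log₁₀(0.0074444) ≈ -42.56 dB
∠H = 84.29° − 179.95° = -95.66°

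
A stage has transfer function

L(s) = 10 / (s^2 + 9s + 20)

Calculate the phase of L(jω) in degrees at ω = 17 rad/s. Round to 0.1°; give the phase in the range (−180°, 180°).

-150.4°

Substitute s = j17:
Numerator: 10 = 10 + j0
Denominator: (j17)^2 + 9(j17) + 20 = -269 + j153
|N| = √(10² + 0²) ≈ 10, ∠N ≈ 0.00°
|D| = √(269² + 153²) ≈ 309.47, ∠D ≈ 150.37°
∠L = 0.00° − 150.37° = -150.37°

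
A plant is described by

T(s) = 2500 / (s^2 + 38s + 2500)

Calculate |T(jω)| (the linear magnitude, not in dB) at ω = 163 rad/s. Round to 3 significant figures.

At s = jω = j163:
quadratic: (j163)² + 38·j163 + 2500 = -24069 + j6194 → |·| ≈ 24853, ∠ ≈ 165.57°
|T| = 2500 / 24853 ≈ 0.10059

0.101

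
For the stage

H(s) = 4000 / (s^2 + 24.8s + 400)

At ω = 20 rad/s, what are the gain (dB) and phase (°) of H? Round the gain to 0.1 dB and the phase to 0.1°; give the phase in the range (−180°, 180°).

At s = jω = j20:
quadratic: (j20)² + 24.8·j20 + 400 = 0 + j496 → |·| ≈ 496, ∠ ≈ 90.00°
|H| = 4000 / 496 ≈ 8.0645
Gain = 20 log₁₀(8.0645) ≈ 18.13 dB
∠H = 0.00° − 90.00° = -90.00°

18.1 dB, -90.0°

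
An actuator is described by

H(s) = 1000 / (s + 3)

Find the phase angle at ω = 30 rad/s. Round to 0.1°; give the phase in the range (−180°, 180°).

-84.3°

At s = jω = j30:
pole (s+3): 3 + j30 → |·| = √(3²+30²) = √909 ≈ 30.15, ∠ = arctan(30/3) ≈ 84.29°
∠H = 0.00° − 84.29° = -84.29°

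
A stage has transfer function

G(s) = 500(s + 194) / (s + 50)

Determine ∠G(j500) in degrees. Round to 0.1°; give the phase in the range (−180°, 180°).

-15.5°

At s = jω = j500:
zero (s+194): 194 + j500 → |·| = √(194²+500²) = √287636 ≈ 536.32, ∠ = arctan(500/194) ≈ 68.79°
pole (s+50): 50 + j500 → |·| = √(50²+500²) = √252500 ≈ 502.49, ∠ = arctan(500/50) ≈ 84.29°
∠G = 68.79° − 84.29° = -15.50°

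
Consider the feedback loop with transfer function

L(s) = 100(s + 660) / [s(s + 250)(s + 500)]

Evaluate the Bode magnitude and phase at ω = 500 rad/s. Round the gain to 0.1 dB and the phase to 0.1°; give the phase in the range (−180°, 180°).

-67.6 dB, -161.3°

At s = jω = j500:
zero (s+660): 660 + j500 → |·| = √(660²+500²) = √685600 ≈ 828.01, ∠ = arctan(500/660) ≈ 37.15°
pole (s+250): 250 + j500 → |·| = √(250²+500²) = √312500 ≈ 559.02, ∠ = arctan(500/250) ≈ 63.43°
pole (s+500): 500 + j500 → |·| = √(500²+500²) = √500000 ≈ 707.11, ∠ = arctan(500/500) ≈ 45.00°
pole at origin: |s| = 500, ∠ = 90.00° (in denominator)
|L| = 100 · 828.01 / 1.9764e+08 ≈ 0.00041895
Gain = 20 log₁₀(0.00041895) ≈ -67.56 dB
∠L = 37.15° − 198.43° = -161.28°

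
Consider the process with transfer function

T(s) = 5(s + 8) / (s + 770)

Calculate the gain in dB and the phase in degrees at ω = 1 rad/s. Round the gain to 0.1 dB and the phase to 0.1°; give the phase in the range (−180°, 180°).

At s = jω = j1:
zero (s+8): 8 + j1 → |·| = √(8²+1²) = √65 ≈ 8.0623, ∠ = arctan(1/8) ≈ 7.13°
pole (s+770): 770 + j1 → |·| = √(770²+1²) = √592901 ≈ 770, ∠ = arctan(1/770) ≈ 0.07°
|T| = 5 · 8.0623 / 770 ≈ 0.052353
Gain = 20 log₁₀(0.052353) ≈ -25.62 dB
∠T = 7.13° − 0.07° = 7.06°

-25.6 dB, 7.1°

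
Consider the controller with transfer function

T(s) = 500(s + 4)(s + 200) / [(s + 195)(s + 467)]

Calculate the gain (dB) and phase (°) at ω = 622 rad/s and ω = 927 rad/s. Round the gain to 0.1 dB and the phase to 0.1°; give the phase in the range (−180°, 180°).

At s = jω = j622:
zero (s+4): 4 + j622 → |·| = √(4²+622²) = √386900 ≈ 622.01, ∠ = arctan(622/4) ≈ 89.63°
zero (s+200): 200 + j622 → |·| = √(200²+622²) = √426884 ≈ 653.36, ∠ = arctan(622/200) ≈ 72.18°
pole (s+195): 195 + j622 → |·| = √(195²+622²) = √424909 ≈ 651.85, ∠ = arctan(622/195) ≈ 72.59°
pole (s+467): 467 + j622 → |·| = √(467²+622²) = √604973 ≈ 777.8, ∠ = arctan(622/467) ≈ 53.10°
|T| = 500 · 4.064e+05 / 5.0701e+05 ≈ 400.78
Gain = 20 log₁₀(400.78) ≈ 52.06 dB
∠T = 161.81° − 125.69° = 36.12°

At s = jω = j927:
zero (s+4): 4 + j927 → |·| = √(4²+927²) = √859345 ≈ 927.01, ∠ = arctan(927/4) ≈ 89.75°
zero (s+200): 200 + j927 → |·| = √(200²+927²) = √899329 ≈ 948.33, ∠ = arctan(927/200) ≈ 77.83°
pole (s+195): 195 + j927 → |·| = √(195²+927²) = √897354 ≈ 947.29, ∠ = arctan(927/195) ≈ 78.12°
pole (s+467): 467 + j927 → |·| = √(467²+927²) = √1077418 ≈ 1038, ∠ = arctan(927/467) ≈ 63.26°
|T| = 500 · 8.7911e+05 / 9.8329e+05 ≈ 447.02
Gain = 20 log₁₀(447.02) ≈ 53.01 dB
∠T = 167.58° − 141.38° = 26.20°

ω = 622: 52.1 dB, 36.1°; ω = 927: 53.0 dB, 26.2°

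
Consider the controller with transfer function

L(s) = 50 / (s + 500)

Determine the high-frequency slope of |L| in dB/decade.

-20 dB/decade

Each pole contributes −20 dB/decade at high frequency; each zero contributes +20 dB/decade.
Net: 0 zero(s) − 1 pole(s) → -20 dB/decade.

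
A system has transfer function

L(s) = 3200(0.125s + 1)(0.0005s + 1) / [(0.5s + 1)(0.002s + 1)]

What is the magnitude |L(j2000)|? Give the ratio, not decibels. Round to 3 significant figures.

At ω = 2000 rad/s:
zero (1 + j2000·0.125) = 1 + j250 → |·| ≈ 250, ∠ ≈ 89.77°
zero (1 + j2000·0.0005) = 1 + j1 → |·| ≈ 1.4142, ∠ ≈ 45.00°
pole (1 + j2000·0.5) = 1 + j1000 → |·| ≈ 1000, ∠ ≈ 89.94°
pole (1 + j2000·0.002) = 1 + j4 → |·| ≈ 4.1231, ∠ ≈ 75.96°
|L| = 3200 · 250 · 1.4142 / (1000 · 4.1231) ≈ 274.4

274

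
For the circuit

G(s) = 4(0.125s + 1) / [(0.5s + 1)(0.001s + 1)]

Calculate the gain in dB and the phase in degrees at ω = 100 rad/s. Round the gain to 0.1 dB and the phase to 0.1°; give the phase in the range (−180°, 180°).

At ω = 100 rad/s:
zero (1 + j100·0.125) = 1 + j12.5 → |·| ≈ 12.54, ∠ ≈ 85.43°
pole (1 + j100·0.5) = 1 + j50 → |·| ≈ 50.01, ∠ ≈ 88.85°
pole (1 + j100·0.001) = 1 + j0.1 → |·| ≈ 1.005, ∠ ≈ 5.71°
|G| = 4 · 12.54 / (50.01 · 1.005) ≈ 0.99801
Gain = 20 log₁₀(0.99801) ≈ -0.02 dB
∠G = (85.43°) − (88.85° + 5.71°) = -9.13°

-0.0 dB, -9.1°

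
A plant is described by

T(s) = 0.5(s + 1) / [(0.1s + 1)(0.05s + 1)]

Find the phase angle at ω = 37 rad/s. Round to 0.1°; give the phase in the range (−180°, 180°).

At ω = 37 rad/s:
zero (1 + j37·1) = 1 + j37 → |·| ≈ 37.014, ∠ ≈ 88.45°
pole (1 + j37·0.1) = 1 + j3.7 → |·| ≈ 3.8328, ∠ ≈ 74.88°
pole (1 + j37·0.05) = 1 + j1.85 → |·| ≈ 2.103, ∠ ≈ 61.61°
∠T = (88.45°) − (74.88° + 61.61°) = -48.04°

-48.0°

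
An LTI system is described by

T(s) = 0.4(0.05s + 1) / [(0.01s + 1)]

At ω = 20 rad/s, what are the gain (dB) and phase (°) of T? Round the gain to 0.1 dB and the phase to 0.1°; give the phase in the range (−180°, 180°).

At ω = 20 rad/s:
zero (1 + j20·0.05) = 1 + j1 → |·| ≈ 1.4142, ∠ ≈ 45.00°
pole (1 + j20·0.01) = 1 + j0.2 → |·| ≈ 1.0198, ∠ ≈ 11.31°
|T| = 0.4 · 1.4142 / (1.0198) ≈ 0.5547
Gain = 20 log₁₀(0.5547) ≈ -5.12 dB
∠T = (45.00°) − (11.31°) = 33.69°

-5.1 dB, 33.7°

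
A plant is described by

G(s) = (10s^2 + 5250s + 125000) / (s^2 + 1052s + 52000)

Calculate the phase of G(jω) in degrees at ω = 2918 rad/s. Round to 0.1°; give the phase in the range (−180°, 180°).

Substitute s = j2918:
Numerator: 10(j2918)^2 + 5250(j2918) + 125000 = -85022240 + j15319500
Denominator: (j2918)^2 + 1052(j2918) + 52000 = -8462724 + j3069736
|N| = √(85022240² + 15319500²) ≈ 8.6391e+07, ∠N ≈ 169.79°
|D| = √(8462724² + 3069736²) ≈ 9.0023e+06, ∠D ≈ 160.06°
∠G = 169.79° − 160.06° = 9.73°

9.7°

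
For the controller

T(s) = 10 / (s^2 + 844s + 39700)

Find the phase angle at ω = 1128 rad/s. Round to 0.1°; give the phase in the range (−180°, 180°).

-142.3°

Substitute s = j1128:
Numerator: 10 = 10 + j0
Denominator: (j1128)^2 + 844(j1128) + 39700 = -1232684 + j952032
|N| = √(10² + 0²) ≈ 10, ∠N ≈ 0.00°
|D| = √(1232684² + 952032²) ≈ 1.5575e+06, ∠D ≈ 142.32°
∠T = 0.00° − 142.32° = -142.32°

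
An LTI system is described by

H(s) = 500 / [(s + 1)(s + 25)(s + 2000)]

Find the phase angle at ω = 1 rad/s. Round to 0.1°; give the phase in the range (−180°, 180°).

-47.3°

At s = jω = j1:
pole (s+1): 1 + j1 → |·| = √(1²+1²) = √2 ≈ 1.4142, ∠ = arctan(1/1) ≈ 45.00°
pole (s+25): 25 + j1 → |·| = √(25²+1²) = √626 ≈ 25.02, ∠ = arctan(1/25) ≈ 2.29°
pole (s+2000): 2000 + j1 → |·| = √(2000²+1²) = √4000001 ≈ 2000, ∠ = arctan(1/2000) ≈ 0.03°
∠H = 0.00° − 47.32° = -47.32°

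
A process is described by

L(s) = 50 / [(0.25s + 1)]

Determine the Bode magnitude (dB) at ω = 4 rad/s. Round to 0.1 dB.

At ω = 4 rad/s:
pole (1 + j4·0.25) = 1 + j1 → |·| ≈ 1.4142, ∠ ≈ 45.00°
|L| = 50 · 1 / (1.4142) ≈ 35.356
Gain = 20 log₁₀(35.356) ≈ 30.97 dB

31.0 dB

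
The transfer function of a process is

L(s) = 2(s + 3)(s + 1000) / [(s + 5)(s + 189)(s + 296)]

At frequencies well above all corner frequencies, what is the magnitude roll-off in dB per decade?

Each pole contributes −20 dB/decade at high frequency; each zero contributes +20 dB/decade.
Net: 2 zero(s) − 3 pole(s) → -20 dB/decade.

-20 dB/decade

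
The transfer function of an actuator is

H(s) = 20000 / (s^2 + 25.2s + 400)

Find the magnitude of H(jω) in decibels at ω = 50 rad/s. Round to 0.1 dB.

18.2 dB

At s = jω = j50:
quadratic: (j50)² + 25.2·j50 + 400 = -2100 + j1260 → |·| ≈ 2449, ∠ ≈ 149.04°
|H| = 20000 / 2449 ≈ 8.1666
Gain = 20 log₁₀(8.1666) ≈ 18.24 dB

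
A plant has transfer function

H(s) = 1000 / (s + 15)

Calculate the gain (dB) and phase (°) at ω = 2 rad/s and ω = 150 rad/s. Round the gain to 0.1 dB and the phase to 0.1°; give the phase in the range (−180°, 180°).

ω = 2: 36.4 dB, -7.6°; ω = 150: 16.4 dB, -84.3°

At s = jω = j2:
pole (s+15): 15 + j2 → |·| = √(15²+2²) = √229 ≈ 15.133, ∠ = arctan(2/15) ≈ 7.59°
|H| = 1000 / 15.133 ≈ 66.081
Gain = 20 log₁₀(66.081) ≈ 36.40 dB
∠H = 0.00° − 7.59° = -7.59°

At s = jω = j150:
pole (s+15): 15 + j150 → |·| = √(15²+150²) = √22725 ≈ 150.75, ∠ = arctan(150/15) ≈ 84.29°
|H| = 1000 / 150.75 ≈ 6.6335
Gain = 20 log₁₀(6.6335) ≈ 16.43 dB
∠H = 0.00° − 84.29° = -84.29°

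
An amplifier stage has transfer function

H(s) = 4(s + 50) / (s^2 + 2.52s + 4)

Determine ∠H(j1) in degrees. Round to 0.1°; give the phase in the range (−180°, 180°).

At s = jω = j1:
zero (s+50): 50 + j1 → |·| = √(50²+1²) = √2501 ≈ 50.01, ∠ = arctan(1/50) ≈ 1.15°
quadratic: (j1)² + 2.52·j1 + 4 = 3 + j2.52 → |·| ≈ 3.918, ∠ ≈ 40.03°
∠H = 1.15° − 40.03° = -38.88°

-38.9°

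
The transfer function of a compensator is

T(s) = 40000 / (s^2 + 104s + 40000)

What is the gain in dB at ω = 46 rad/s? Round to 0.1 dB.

At s = jω = j46:
quadratic: (j46)² + 104·j46 + 40000 = 37884 + j4784 → |·| ≈ 38185, ∠ ≈ 7.20°
|T| = 40000 / 38185 ≈ 1.0475
Gain = 20 log₁₀(1.0475) ≈ 0.40 dB

0.4 dB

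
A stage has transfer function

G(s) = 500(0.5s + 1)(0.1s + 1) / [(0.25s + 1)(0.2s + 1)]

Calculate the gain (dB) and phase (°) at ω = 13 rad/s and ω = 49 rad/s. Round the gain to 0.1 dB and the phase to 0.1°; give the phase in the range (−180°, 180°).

ω = 13: 55.1 dB, -8.2°; ω = 49: 54.1 dB, -3.4°

At ω = 13 rad/s:
zero (1 + j13·0.5) = 1 + j6.5 → |·| ≈ 6.5765, ∠ ≈ 81.25°
zero (1 + j13·0.1) = 1 + j1.3 → |·| ≈ 1.6401, ∠ ≈ 52.43°
pole (1 + j13·0.25) = 1 + j3.25 → |·| ≈ 3.4004, ∠ ≈ 72.90°
pole (1 + j13·0.2) = 1 + j2.6 → |·| ≈ 2.7857, ∠ ≈ 68.96°
|G| = 500 · 6.5765 · 1.6401 / (3.4004 · 2.7857) ≈ 569.34
Gain = 20 log₁₀(569.34) ≈ 55.11 dB
∠G = (81.25° + 52.43°) − (72.90° + 68.96°) = -8.18°

At ω = 49 rad/s:
zero (1 + j49·0.5) = 1 + j24.5 → |·| ≈ 24.52, ∠ ≈ 87.66°
zero (1 + j49·0.1) = 1 + j4.9 → |·| ≈ 5.001, ∠ ≈ 78.47°
pole (1 + j49·0.25) = 1 + j12.25 → |·| ≈ 12.291, ∠ ≈ 85.33°
pole (1 + j49·0.2) = 1 + j9.8 → |·| ≈ 9.8509, ∠ ≈ 84.17°
|G| = 500 · 24.52 · 5.001 / (12.291 · 9.8509) ≈ 506.39
Gain = 20 log₁₀(506.39) ≈ 54.09 dB
∠G = (87.66° + 78.47°) − (85.33° + 84.17°) = -3.37°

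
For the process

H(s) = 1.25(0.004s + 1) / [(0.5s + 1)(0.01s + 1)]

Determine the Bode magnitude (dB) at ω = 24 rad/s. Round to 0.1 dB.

At ω = 24 rad/s:
zero (1 + j24·0.004) = 1 + j0.096 → |·| ≈ 1.0046, ∠ ≈ 5.48°
pole (1 + j24·0.5) = 1 + j12 → |·| ≈ 12.042, ∠ ≈ 85.24°
pole (1 + j24·0.01) = 1 + j0.24 → |·| ≈ 1.0284, ∠ ≈ 13.50°
|H| = 1.25 · 1.0046 / (12.042 · 1.0284) ≈ 0.1014
Gain = 20 log₁₀(0.1014) ≈ -19.88 dB

-19.9 dB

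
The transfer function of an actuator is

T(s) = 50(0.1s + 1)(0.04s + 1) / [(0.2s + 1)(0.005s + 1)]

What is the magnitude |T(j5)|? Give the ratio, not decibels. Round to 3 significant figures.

At ω = 5 rad/s:
zero (1 + j5·0.1) = 1 + j0.5 → |·| ≈ 1.118, ∠ ≈ 26.57°
zero (1 + j5·0.04) = 1 + j0.2 → |·| ≈ 1.0198, ∠ ≈ 11.31°
pole (1 + j5·0.2) = 1 + j1 → |·| ≈ 1.4142, ∠ ≈ 45.00°
pole (1 + j5·0.005) = 1 + j0.025 → |·| ≈ 1.0003, ∠ ≈ 1.43°
|T| = 50 · 1.118 · 1.0198 / (1.4142 · 1.0003) ≈ 40.298

40.3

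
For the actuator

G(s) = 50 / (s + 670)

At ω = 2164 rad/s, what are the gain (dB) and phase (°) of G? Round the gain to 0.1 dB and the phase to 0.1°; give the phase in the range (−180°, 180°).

-33.1 dB, -72.8°

At s = jω = j2164:
pole (s+670): 670 + j2164 → |·| = √(670²+2164²) = √5131796 ≈ 2265.3, ∠ = arctan(2164/670) ≈ 72.80°
|G| = 50 / 2265.3 ≈ 0.022072
Gain = 20 log₁₀(0.022072) ≈ -33.12 dB
∠G = 0.00° − 72.80° = -72.80°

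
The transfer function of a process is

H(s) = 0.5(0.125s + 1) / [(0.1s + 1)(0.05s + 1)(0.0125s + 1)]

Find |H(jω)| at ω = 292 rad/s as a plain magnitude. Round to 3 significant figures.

At ω = 292 rad/s:
zero (1 + j292·0.125) = 1 + j36.5 → |·| ≈ 36.514, ∠ ≈ 88.43°
pole (1 + j292·0.1) = 1 + j29.2 → |·| ≈ 29.217, ∠ ≈ 88.04°
pole (1 + j292·0.05) = 1 + j14.6 → |·| ≈ 14.634, ∠ ≈ 86.08°
pole (1 + j292·0.0125) = 1 + j3.65 → |·| ≈ 3.7845, ∠ ≈ 74.68°
|H| = 0.5 · 36.514 / (29.217 · 14.634 · 3.7845) ≈ 0.011283

0.0113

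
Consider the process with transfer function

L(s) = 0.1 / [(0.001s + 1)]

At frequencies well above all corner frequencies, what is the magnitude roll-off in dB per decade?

Each pole contributes −20 dB/decade at high frequency; each zero contributes +20 dB/decade.
Net: 0 zero(s) − 1 pole(s) → -20 dB/decade.

-20 dB/decade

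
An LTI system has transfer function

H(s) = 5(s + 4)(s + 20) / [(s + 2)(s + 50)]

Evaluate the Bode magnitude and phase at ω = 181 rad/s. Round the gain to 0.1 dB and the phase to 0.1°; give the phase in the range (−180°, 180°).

At s = jω = j181:
zero (s+4): 4 + j181 → |·| = √(4²+181²) = √32777 ≈ 181.04, ∠ = arctan(181/4) ≈ 88.73°
zero (s+20): 20 + j181 → |·| = √(20²+181²) = √33161 ≈ 182.1, ∠ = arctan(181/20) ≈ 83.69°
pole (s+2): 2 + j181 → |·| = √(2²+181²) = √32765 ≈ 181.01, ∠ = arctan(181/2) ≈ 89.37°
pole (s+50): 50 + j181 → |·| = √(50²+181²) = √35261 ≈ 187.78, ∠ = arctan(181/50) ≈ 74.56°
|H| = 5 · 32967 / 33990 ≈ 4.8495
Gain = 20 log₁₀(4.8495) ≈ 13.71 dB
∠H = 172.42° − 163.93° = 8.49°

13.7 dB, 8.5°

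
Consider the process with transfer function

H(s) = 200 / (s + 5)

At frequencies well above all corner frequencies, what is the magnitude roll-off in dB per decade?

-20 dB/decade

Each pole contributes −20 dB/decade at high frequency; each zero contributes +20 dB/decade.
Net: 0 zero(s) − 1 pole(s) → -20 dB/decade.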